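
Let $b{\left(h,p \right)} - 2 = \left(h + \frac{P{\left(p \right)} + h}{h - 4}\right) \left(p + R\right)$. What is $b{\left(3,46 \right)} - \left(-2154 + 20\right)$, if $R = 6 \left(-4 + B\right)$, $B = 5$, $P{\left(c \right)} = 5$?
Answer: $1876$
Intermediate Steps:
$R = 6$ ($R = 6 \left(-4 + 5\right) = 6 \cdot 1 = 6$)
$b{\left(h,p \right)} = 2 + \left(6 + p\right) \left(h + \frac{5 + h}{-4 + h}\right)$ ($b{\left(h,p \right)} = 2 + \left(h + \frac{5 + h}{h - 4}\right) \left(p + 6\right) = 2 + \left(h + \frac{5 + h}{-4 + h}\right) \left(6 + p\right) = 2 + \left(6 + p\right) \left(h + \frac{5 + h}{-4 + h}\right)$)
$b{\left(3,46 \right)} - \left(-2154 + 20\right) = \frac{22 - 48 + 5 \cdot 46 + 6 \cdot 3^{2} + 46 \cdot 3^{2} - 9 \cdot 46}{-4 + 3} - \left(-2154 + 20\right) = \frac{22 - 48 + 230 + 6 \cdot 9 + 46 \cdot 9 - 414}{-1} - -2134 = - (22 - 48 + 230 + 54 + 414 - 414) + 2134 = \left(-1\right) 258 + 2134 = -258 + 2134 = 1876$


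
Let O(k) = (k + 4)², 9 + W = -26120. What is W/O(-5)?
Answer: -26129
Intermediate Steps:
W = -26129 (W = -9 - 26120 = -26129)
O(k) = (4 + k)²
W/O(-5) = -26129/(4 - 5)² = -26129/((-1)²) = -26129/1 = -26129*1 = -26129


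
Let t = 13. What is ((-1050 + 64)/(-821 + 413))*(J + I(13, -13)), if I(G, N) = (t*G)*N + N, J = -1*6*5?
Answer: -16240/3 ≈ -5413.3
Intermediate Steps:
J = -30 (J = -6*5 = -30)
I(G, N) = N + 13*G*N (I(G, N) = (13*G)*N + N = 13*G*N + N = N + 13*G*N)
((-1050 + 64)/(-821 + 413))*(J + I(13, -13)) = ((-1050 + 64)/(-821 + 413))*(-30 - 13*(1 + 13*13)) = (-986/(-408))*(-30 - 13*(1 + 169)) = (-986*(-1/408))*(-30 - 13*170) = 29*(-30 - 2210)/12 = (29/12)*(-2240) = -16240/3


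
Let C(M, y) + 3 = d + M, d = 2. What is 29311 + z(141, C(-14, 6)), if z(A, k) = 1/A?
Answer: 4132852/141 ≈ 29311.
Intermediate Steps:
C(M, y) = -1 + M (C(M, y) = -3 + (2 + M) = -1 + M)
29311 + z(141, C(-14, 6)) = 29311 + 1/141 = 4132852/141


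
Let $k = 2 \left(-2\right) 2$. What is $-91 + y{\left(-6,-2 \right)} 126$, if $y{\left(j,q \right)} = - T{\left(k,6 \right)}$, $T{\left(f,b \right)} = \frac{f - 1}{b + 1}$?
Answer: $71$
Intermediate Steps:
$k = -8$ ($k = \left(-4\right) 2 = -8$)
$T{\left(f,b \right)} = \frac{-1 + f}{1 + b}$
$y{\left(j,q \right)} = \frac{9}{7}$ ($y{\left(j,q \right)} = - \frac{-1 - 8}{1 + 6} = - \frac{-9}{7} = \left(-1\right) \left(- \frac{9}{7}\right) = \frac{9}{7}$)
$-91 + y{\left(-6,-2 \right)} 126 = -91 + \frac{9}{7} \cdot 126 = -91 + 162 = 71$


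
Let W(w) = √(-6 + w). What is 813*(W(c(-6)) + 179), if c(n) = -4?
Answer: 145527 + 813*I*√10 ≈ 1.4553e+5 + 2570.9*I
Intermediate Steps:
813*(W(c(-6)) + 179) = 813*(√(-6 - 4) + 179) = 813*(√(-10) + 179) = 813*(I*√10 + 179) = 813*(179 + I*√10) = 145527 + 813*I*√10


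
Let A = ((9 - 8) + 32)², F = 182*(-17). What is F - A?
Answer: -4183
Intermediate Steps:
F = -3094
A = 1089 (A = (1 + 32)² = 33² = 1089)
F - A = -3094 - 1*1089 = -3094 - 1089 = -4183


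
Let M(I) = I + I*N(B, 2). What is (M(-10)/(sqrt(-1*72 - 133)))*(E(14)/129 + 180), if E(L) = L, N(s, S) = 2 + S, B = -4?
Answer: 232340*I*sqrt(205)/5289 ≈ 628.97*I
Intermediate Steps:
M(I) = 5*I (M(I) = I + I*(2 + 2) = I + I*4 = I + 4*I = 5*I)
(M(-10)/(sqrt(-1*72 - 133)))*(E(14)/129 + 180) = ((5*(-10))/(sqrt(-1*72 - 133)))*(14/129 + 180) = (-50/sqrt(-72 - 133))*(14*(1/129) + 180) = (-50*(-I*sqrt(205)/205))*(14/129 + 180) = -50*(-I*sqrt(205)/205)*(23234/129) = -(-10)*I*sqrt(205)/41*(23234/129) = (10*I*sqrt(205)/41)*(23234/129) = 232340*I*sqrt(205)/5289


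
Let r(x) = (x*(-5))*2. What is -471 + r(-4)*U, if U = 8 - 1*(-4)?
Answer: 9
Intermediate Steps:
U = 12 (U = 8 + 4 = 12)
r(x) = -10*x (r(x) = -5*x*2 = -10*x)
-471 + r(-4)*U = -471 - 10*(-4)*12 = -471 + 40*12 = -471 + 480 = 9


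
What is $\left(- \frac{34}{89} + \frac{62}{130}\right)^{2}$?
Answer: $\frac{301401}{33466225} \approx 0.0090061$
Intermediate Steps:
$\left(- \frac{34}{89} + \frac{62}{130}\right)^{2} = \left(\left(-34\right) \frac{1}{89} + 62 \cdot \frac{1}{130}\right)^{2} = \left(- \frac{34}{89} + \frac{31}{65}\right)^{2} = \left(\frac{549}{5785}\right)^{2} = \frac{301401}{33466225}$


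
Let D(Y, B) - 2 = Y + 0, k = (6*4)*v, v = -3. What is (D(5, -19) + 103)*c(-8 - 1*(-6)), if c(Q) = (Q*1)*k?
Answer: 15840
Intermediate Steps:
k = -72 (k = (6*4)*(-3) = 24*(-3) = -72)
c(Q) = -72*Q (c(Q) = (Q*1)*(-72) = Q*(-72) = -72*Q)
D(Y, B) = 2 + Y (D(Y, B) = 2 + (Y + 0) = 2 + Y)
(D(5, -19) + 103)*c(-8 - 1*(-6)) = ((2 + 5) + 103)*(-72*(-8 - 1*(-6))) = (7 + 103)*(-72*(-8 + 6)) = 110*(-72*(-2)) = 110*144 = 15840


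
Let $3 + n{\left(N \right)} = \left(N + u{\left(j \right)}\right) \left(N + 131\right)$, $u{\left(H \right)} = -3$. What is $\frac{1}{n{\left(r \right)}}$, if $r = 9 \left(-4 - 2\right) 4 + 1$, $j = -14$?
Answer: $\frac{1}{18309} \approx 5.4618 \cdot 10^{-5}$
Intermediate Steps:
$r = -215$ ($r = 9 \left(\left(-6\right) 4\right) + 1 = 9 \left(-24\right) + 1 = -216 + 1 = -215$)
$n{\left(N \right)} = -3 + \left(-3 + N\right) \left(131 + N\right)$ ($n{\left(N \right)} = -3 + \left(N - 3\right) \left(N + 131\right) = -3 + \left(-3 + N\right) \left(131 + N\right)$)
$\frac{1}{n{\left(r \right)}} = \frac{1}{-396 + \left(-215\right)^{2} + 128 \left(-215\right)} = \frac{1}{-396 + 46225 - 27520} = \frac{1}{18309}$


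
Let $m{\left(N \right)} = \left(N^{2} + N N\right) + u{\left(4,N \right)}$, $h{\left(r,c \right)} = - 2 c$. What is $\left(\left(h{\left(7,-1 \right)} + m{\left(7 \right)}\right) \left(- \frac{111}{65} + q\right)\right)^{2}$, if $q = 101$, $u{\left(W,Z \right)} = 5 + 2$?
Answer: $\frac{476897974084}{4225} \approx 1.1288 \cdot 10^{8}$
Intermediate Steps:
$u{\left(W,Z \right)} = 7$
$m{\left(N \right)} = 7 + 2 N^{2}$ ($m{\left(N \right)} = \left(N^{2} + N N\right) + 7 = \left(N^{2} + N^{2}\right) + 7 = 2 N^{2} + 7 = 7 + 2 N^{2}$)
$\left(\left(h{\left(7,-1 \right)} + m{\left(7 \right)}\right) \left(- \frac{111}{65} + q\right)\right)^{2} = \left(\left(\left(-2\right) \left(-1\right) + \left(7 + 2 \cdot 7^{2}\right)\right) \left(- \frac{111}{65} + 101\right)\right)^{2} = \left(\left(2 + \left(7 + 2 \cdot 49\right)\right) \left(\left(-111\right) \frac{1}{65} + 101\right)\right)^{2} = \left(\left(2 + \left(7 + 98\right)\right) \left(- \frac{111}{65} + 101\right)\right)^{2} = \left(\left(2 + 105\right) \frac{6454}{65}\right)^{2} = \left(107 \cdot \frac{6454}{65}\right)^{2} = \left(\frac{690578}{65}\right)^{2} = \frac{476897974084}{4225}$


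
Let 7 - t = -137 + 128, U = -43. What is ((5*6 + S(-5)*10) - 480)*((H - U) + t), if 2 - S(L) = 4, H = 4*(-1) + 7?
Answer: -29140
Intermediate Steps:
H = 3 (H = -4 + 7 = 3)
S(L) = -2 (S(L) = 2 - 1*4 = 2 - 4 = -2)
t = 16 (t = 7 - (-137 + 128) = 7 - 1*(-9) = 7 + 9 = 16)
((5*6 + S(-5)*10) - 480)*((H - U) + t) = ((5*6 - 2*10) - 480)*((3 - 1*(-43)) + 16) = ((30 - 20) - 480)*((3 + 43) + 16) = (10 - 480)*(46 + 16) = -470*62 = -29140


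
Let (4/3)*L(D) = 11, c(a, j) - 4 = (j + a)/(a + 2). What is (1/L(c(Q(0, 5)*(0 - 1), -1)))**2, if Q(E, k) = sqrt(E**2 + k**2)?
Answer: 16/1089 ≈ 0.014692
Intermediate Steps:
c(a, j) = 4 + (a + j)/(2 + a) (c(a, j) = 4 + (j + a)/(a + 2) = 4 + (a + j)/(2 + a))
L(D) = 33/4 (L(D) = (3/4)*11 = 33/4)
(1/L(c(Q(0, 5)*(0 - 1), -1)))**2 = (1/(33/4))**2 = (4/33)**2 = 16/1089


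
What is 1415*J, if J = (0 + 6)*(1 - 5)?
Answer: -33960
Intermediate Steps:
J = -24 (J = 6*(-4) = -24)
1415*J = 1415*(-24) = -33960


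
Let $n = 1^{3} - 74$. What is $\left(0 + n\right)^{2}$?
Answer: $5329$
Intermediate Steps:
$n = -73$ ($n = 1 - 74 = -73$)
$\left(0 + n\right)^{2} = \left(0 - 73\right)^{2} = \left(-73\right)^{2} = 5329$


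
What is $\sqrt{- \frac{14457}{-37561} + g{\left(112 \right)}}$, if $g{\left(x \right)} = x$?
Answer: $\frac{\sqrt{158555836129}}{37561} \approx 10.601$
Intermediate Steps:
$\sqrt{- \frac{14457}{-37561} + g{\left(112 \right)}} = \sqrt{- \frac{14457}{-37561} + 112} = \sqrt{\left(-14457\right) \left(- \frac{1}{37561}\right) + 112} = \sqrt{\frac{14457}{37561} + 112} = \sqrt{\frac{4221289}{37561}} = \frac{\sqrt{158555836129}}{37561}$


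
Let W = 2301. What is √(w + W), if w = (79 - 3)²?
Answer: √8077 ≈ 89.872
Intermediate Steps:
w = 5776 (w = 76² = 5776)
√(w + W) = √(5776 + 2301) = √8077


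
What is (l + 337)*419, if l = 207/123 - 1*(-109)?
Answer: 7690745/41 ≈ 1.8758e+5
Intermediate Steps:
l = 4538/41 (l = 207*(1/123) + 109 = 69/41 + 109 = 4538/41 ≈ 110.68)
(l + 337)*419 = (4538/41 + 337)*419 = (18355/41)*419 = 7690745/41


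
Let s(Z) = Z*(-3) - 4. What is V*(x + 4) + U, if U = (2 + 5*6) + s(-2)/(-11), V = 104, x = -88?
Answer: -95746/11 ≈ -8704.2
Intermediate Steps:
s(Z) = -4 - 3*Z (s(Z) = -3*Z - 4 = -4 - 3*Z)
U = 350/11 (U = (2 + 5*6) + (-4 - 3*(-2))/(-11) = (2 + 30) + (-4 + 6)*(-1/11) = 32 + 2*(-1/11) = 32 - 2/11 = 350/11 ≈ 31.818)
V*(x + 4) + U = 104*(-88 + 4) + 350/11 = 104*(-84) + 350/11 = -8736 + 350/11 = -95746/11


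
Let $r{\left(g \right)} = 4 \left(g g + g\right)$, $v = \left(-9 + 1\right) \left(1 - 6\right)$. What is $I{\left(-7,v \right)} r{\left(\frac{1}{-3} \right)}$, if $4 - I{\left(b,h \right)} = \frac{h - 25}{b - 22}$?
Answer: $- \frac{1048}{261} \approx -4.0153$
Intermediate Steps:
$v = 40$ ($v = \left(-8\right) \left(-5\right) = 40$)
$I{\left(b,h \right)} = 4 - \frac{-25 + h}{-22 + b}$ ($I{\left(b,h \right)} = 4 - \frac{h - 25}{b - 22} = 4 - \frac{-25 + h}{-22 + b}$)
$r{\left(g \right)} = 4 g + 4 g^{2}$ ($r{\left(g \right)} = 4 \left(g^{2} + g\right) = 4 \left(g + g^{2}\right) = 4 g + 4 g^{2}$)
$I{\left(-7,v \right)} r{\left(\frac{1}{-3} \right)} = \frac{-63 - 40 + 4 \left(-7\right)}{-22 - 7} \frac{4 \left(1 + \frac{1}{-3}\right)}{-3} = \frac{-63 - 40 - 28}{-29} \cdot 4 \left(- \frac{1}{3}\right) \left(1 - \frac{1}{3}\right) = \left(- \frac{1}{29}\right) \left(-131\right) 4 \left(- \frac{1}{3}\right) \frac{2}{3} = \frac{131}{29} \left(- \frac{8}{9}\right) = - \frac{1048}{261}$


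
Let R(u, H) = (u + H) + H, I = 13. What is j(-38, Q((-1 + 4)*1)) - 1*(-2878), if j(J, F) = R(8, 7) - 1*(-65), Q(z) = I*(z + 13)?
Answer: 2965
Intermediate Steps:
Q(z) = 169 + 13*z (Q(z) = 13*(z + 13) = 13*(13 + z) = 169 + 13*z)
R(u, H) = u + 2*H (R(u, H) = (H + u) + H = u + 2*H)
j(J, F) = 87 (j(J, F) = (8 + 2*7) - 1*(-65) = (8 + 14) + 65 = 22 + 65 = 87)
j(-38, Q((-1 + 4)*1)) - 1*(-2878) = 87 - 1*(-2878) = 87 + 2878 = 2965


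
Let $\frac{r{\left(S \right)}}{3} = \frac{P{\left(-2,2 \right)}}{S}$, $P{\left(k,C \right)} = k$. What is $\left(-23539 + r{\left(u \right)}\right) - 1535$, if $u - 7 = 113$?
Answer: $- \frac{501481}{20} \approx -25074.0$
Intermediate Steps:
$u = 120$ ($u = 7 + 113 = 120$)
$r{\left(S \right)} = - \frac{6}{S}$ ($r{\left(S \right)} = 3 \left(- \frac{2}{S}\right) = - \frac{6}{S}$)
$\left(-23539 + r{\left(u \right)}\right) - 1535 = \left(-23539 - \frac{6}{120}\right) - 1535 = \left(-23539 - \frac{1}{20}\right) - 1535 = - \frac{470781}{20} - 1535 = - \frac{501481}{20}$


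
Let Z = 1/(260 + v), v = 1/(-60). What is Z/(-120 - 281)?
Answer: -60/6255199 ≈ -9.5920e-6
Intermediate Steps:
v = -1/60 ≈ -0.016667
Z = 60/15599 (Z = 1/(260 - 1/60) = 1/(15599/60) = 60/15599 ≈ 0.0038464)
Z/(-120 - 281) = 60/(15599*(-120 - 281)) = (60/15599)/(-401) = (60/15599)*(-1/401) = -60/6255199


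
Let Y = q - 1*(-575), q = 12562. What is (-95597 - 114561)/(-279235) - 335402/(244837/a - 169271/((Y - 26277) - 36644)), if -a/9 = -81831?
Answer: -3433855528001805935234/38214287635716995 ≈ -89858.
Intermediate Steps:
a = 736479 (a = -9*(-81831) = 736479)
Y = 13137 (Y = 12562 - 1*(-575) = 12562 + 575 = 13137)
(-95597 - 114561)/(-279235) - 335402/(244837/a - 169271/((Y - 26277) - 36644)) = (-95597 - 114561)/(-279235) - 335402/(244837/736479 - 169271/((13137 - 26277) - 36644)) = -210158*(-1/279235) - 335402/(244837*(1/736479) - 169271/(-13140 - 36644)) = 210158/279235 - 335402/(244837/736479 - 169271/(-49784)) = 210158/279235 - 335402/(244837/736479 - 169271*(-1/49784)) = 210158/279235 - 335402/(244837/736479 + 169271/49784) = 210158/279235 - 335402/136853502017/36664870536 = 210158/279235 - 335402*36664870536/136853502017 = 210158/279235 - 12297470907515472/136853502017 = -3433855528001805935234/38214287635716995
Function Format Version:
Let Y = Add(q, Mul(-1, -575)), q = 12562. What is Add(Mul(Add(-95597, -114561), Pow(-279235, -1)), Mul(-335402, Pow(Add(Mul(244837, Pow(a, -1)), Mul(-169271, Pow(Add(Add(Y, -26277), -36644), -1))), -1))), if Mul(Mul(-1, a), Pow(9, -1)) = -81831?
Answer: Rational(-3433855528001805935234, 38214287635716995) ≈ -89858.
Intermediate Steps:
a = 736479 (a = Mul(-9, -81831) = 736479)
Y = 13137 (Y = Add(12562, Mul(-1, -575)) = Add(12562, 575) = 13137)
Add(Mul(Add(-95597, -114561), Pow(-279235, -1)), Mul(-335402, Pow(Add(Mul(244837, Pow(a, -1)), Mul(-169271, Pow(Add(Add(Y, -26277), -36644), -1))), -1))) = Add(Mul(Add(-95597, -114561), Pow(-279235, -1)), Mul(-335402, Pow(Add(Mul(244837, Pow(736479, -1)), Mul(-169271, Pow(Add(Add(13137, -26277), -36644), -1))), -1))) = Add(Mul(-210158, Rational(-1, 279235)), Mul(-335402, Pow(Add(Mul(244837, Rational(1, 736479)), Mul(-169271, Pow(Add(-13140, -36644), -1))), -1))) = Add(Rational(210158, 279235), Mul(-335402, Pow(Add(Rational(244837, 736479), Mul(-169271, Pow(-49784, -1))), -1))) = Add(Rational(210158, 279235), Mul(-335402, Pow(Add(Rational(244837, 736479), Mul(-169271, Rational(-1, 49784))), -1))) = Add(Rational(210158, 279235), Mul(-335402, Pow(Add(Rational(244837, 736479), Rational(169271, 49784)), -1))) = Add(Rational(210158, 279235), Mul(-335402, Pow(Rational(136853502017, 36664870536), -1))) = Add(Rational(210158, 279235), Mul(-335402, Rational(36664870536, 136853502017))) = Add(Rational(210158, 279235), Rational(-12297470907515472, 136853502017)) = Rational(-3433855528001805935234, 38214287635716995)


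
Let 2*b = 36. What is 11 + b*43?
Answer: 785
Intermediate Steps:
b = 18 (b = (½)*36 = 18)
11 + b*43 = 11 + 18*43 = 11 + 774 = 785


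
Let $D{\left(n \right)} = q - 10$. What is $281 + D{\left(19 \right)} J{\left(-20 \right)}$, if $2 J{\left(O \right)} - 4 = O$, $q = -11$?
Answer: $449$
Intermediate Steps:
$J{\left(O \right)} = 2 + \frac{O}{2}$
$D{\left(n \right)} = -21$ ($D{\left(n \right)} = -11 - 10 = -21$)
$281 + D{\left(19 \right)} J{\left(-20 \right)} = 281 - 21 \left(2 + \frac{1}{2} \left(-20\right)\right) = 281 - 21 \left(2 - 10\right) = 281 - -168 = 281 + 168 = 449$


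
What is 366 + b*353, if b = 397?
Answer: 140507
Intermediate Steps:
366 + b*353 = 366 + 397*353 = 366 + 140141 = 140507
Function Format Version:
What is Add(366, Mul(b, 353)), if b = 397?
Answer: 140507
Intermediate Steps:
Add(366, Mul(b, 353)) = Add(366, Mul(397, 353)) = Add(366, 140141) = 140507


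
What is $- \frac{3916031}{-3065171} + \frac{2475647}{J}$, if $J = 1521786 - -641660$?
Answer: $\frac{16060402993463}{6631331939266} \approx 2.4219$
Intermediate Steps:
$J = 2163446$ ($J = 1521786 + 641660 = 2163446$)
$- \frac{3916031}{-3065171} + \frac{2475647}{J} = - \frac{3916031}{-3065171} + \frac{2475647}{2163446} = \left(-3916031\right) \left(- \frac{1}{3065171}\right) + 2475647 \cdot \frac{1}{2163446} = \frac{3916031}{3065171} + \frac{2475647}{2163446} = \frac{16060402993463}{6631331939266}$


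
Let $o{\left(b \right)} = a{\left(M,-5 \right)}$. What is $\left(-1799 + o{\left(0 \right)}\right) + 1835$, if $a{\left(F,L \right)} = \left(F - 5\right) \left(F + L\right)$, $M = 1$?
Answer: $52$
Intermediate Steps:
$a{\left(F,L \right)} = \left(-5 + F\right) \left(F + L\right)$
$o{\left(b \right)} = 16$ ($o{\left(b \right)} = 1^{2} - 5 - -25 + 1 \left(-5\right) = 1 - 5 + 25 - 5 = 16$)
$\left(-1799 + o{\left(0 \right)}\right) + 1835 = \left(-1799 + 16\right) + 1835 = -1783 + 1835 = 52$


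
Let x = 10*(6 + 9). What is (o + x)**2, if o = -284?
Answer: 17956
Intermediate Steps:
x = 150 (x = 10*15 = 150)
(o + x)**2 = (-284 + 150)**2 = (-134)**2 = 17956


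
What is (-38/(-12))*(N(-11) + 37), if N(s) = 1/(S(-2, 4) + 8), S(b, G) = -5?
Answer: 1064/9 ≈ 118.22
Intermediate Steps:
N(s) = 1/3 (N(s) = 1/(-5 + 8) = 1/3)
(-38/(-12))*(N(-11) + 37) = (-38/(-12))*(1/3 + 37) = -38*(-1/12)*(112/3) = (19/6)*(112/3) = 1064/9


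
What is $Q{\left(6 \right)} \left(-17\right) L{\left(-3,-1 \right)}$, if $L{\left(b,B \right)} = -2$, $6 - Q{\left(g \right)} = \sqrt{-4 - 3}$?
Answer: $204 - 34 i \sqrt{7} \approx 204.0 - 89.956 i$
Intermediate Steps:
$Q{\left(g \right)} = 6 - i \sqrt{7}$ ($Q{\left(g \right)} = 6 - \sqrt{-4 - 3} = 6 - \sqrt{-7} = 6 - i \sqrt{7}$)
$Q{\left(6 \right)} \left(-17\right) L{\left(-3,-1 \right)} = \left(6 - i \sqrt{7}\right) \left(-17\right) \left(-2\right) = \left(-102 + 17 i \sqrt{7}\right) \left(-2\right) = 204 - 34 i \sqrt{7}$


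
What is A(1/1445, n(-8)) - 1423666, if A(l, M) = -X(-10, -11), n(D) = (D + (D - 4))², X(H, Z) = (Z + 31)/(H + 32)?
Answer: -15660336/11 ≈ -1.4237e+6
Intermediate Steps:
X(H, Z) = (31 + Z)/(32 + H)
n(D) = (-4 + 2*D)² (n(D) = (D + (-4 + D))² = (-4 + 2*D)²)
A(l, M) = -10/11 (A(l, M) = -(31 - 11)/(32 - 10) = -20/22 = -1*10/11 = -10/11)
A(1/1445, n(-8)) - 1423666 = -10/11 - 1423666 = -15660336/11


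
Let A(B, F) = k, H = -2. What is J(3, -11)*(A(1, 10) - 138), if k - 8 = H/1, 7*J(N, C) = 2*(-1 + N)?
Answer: -528/7 ≈ -75.429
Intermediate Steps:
J(N, C) = -2/7 + 2*N/7 (J(N, C) = (2*(-1 + N))/7 = (-2 + 2*N)/7 = -2/7 + 2*N/7)
k = 6 (k = 8 - 2/1 = 8 - 2*1 = 8 - 2 = 6)
A(B, F) = 6
J(3, -11)*(A(1, 10) - 138) = (-2/7 + (2/7)*3)*(6 - 138) = (-2/7 + 6/7)*(-132) = (4/7)*(-132) = -528/7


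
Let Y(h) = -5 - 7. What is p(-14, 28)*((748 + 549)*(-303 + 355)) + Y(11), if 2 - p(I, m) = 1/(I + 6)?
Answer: 286613/2 ≈ 1.4331e+5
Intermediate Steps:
p(I, m) = 2 - 1/(6 + I) (p(I, m) = 2 - 1/(I + 6) = 2 - 1/(6 + I))
Y(h) = -12
p(-14, 28)*((748 + 549)*(-303 + 355)) + Y(11) = ((11 + 2*(-14))/(6 - 14))*((748 + 549)*(-303 + 355)) - 12 = ((11 - 28)/(-8))*(1297*52) - 12 = -⅛*(-17)*67444 - 12 = (17/8)*67444 - 12 = 286637/2 - 12 = 286613/2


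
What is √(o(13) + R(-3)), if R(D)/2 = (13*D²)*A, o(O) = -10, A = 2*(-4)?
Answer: I*√1882 ≈ 43.382*I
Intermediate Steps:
A = -8
R(D) = -208*D² (R(D) = 2*((13*D²)*(-8)) = 2*(-104*D²) = -208*D²)
√(o(13) + R(-3)) = √(-10 - 208*(-3)²) = √(-10 - 208*9) = √(-10 - 1872) = √(-1882) = I*√1882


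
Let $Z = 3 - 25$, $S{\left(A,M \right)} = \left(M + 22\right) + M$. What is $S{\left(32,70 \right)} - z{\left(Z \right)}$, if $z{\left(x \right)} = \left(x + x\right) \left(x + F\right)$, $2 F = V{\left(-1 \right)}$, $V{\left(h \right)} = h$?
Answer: $-828$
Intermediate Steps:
$S{\left(A,M \right)} = 22 + 2 M$ ($S{\left(A,M \right)} = \left(22 + M\right) + M = 22 + 2 M$)
$Z = -22$ ($Z = 3 - 25 = -22$)
$F = - \frac{1}{2}$ ($F = \frac{1}{2} \left(-1\right) = - \frac{1}{2} \approx -0.5$)
$z{\left(x \right)} = 2 x \left(- \frac{1}{2} + x\right)$ ($z{\left(x \right)} = \left(x + x\right) \left(x - \frac{1}{2}\right) = 2 x \left(- \frac{1}{2} + x\right)$)
$S{\left(32,70 \right)} - z{\left(Z \right)} = \left(22 + 2 \cdot 70\right) - - 22 \left(-1 + 2 \left(-22\right)\right) = \left(22 + 140\right) - - 22 \left(-1 - 44\right) = 162 - \left(-22\right) \left(-45\right) = 162 - 990 = -828$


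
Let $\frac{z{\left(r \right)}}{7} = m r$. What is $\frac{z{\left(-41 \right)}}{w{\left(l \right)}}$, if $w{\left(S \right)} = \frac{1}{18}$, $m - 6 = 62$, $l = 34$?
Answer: $-351288$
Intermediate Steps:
$m = 68$ ($m = 6 + 62 = 68$)
$w{\left(S \right)} = \frac{1}{18}$
$z{\left(r \right)} = 476 r$ ($z{\left(r \right)} = 7 \cdot 68 r = 476 r$)
$\frac{z{\left(-41 \right)}}{w{\left(l \right)}} = 476 \left(-41\right) \frac{1}{\frac{1}{18}} = \left(-19516\right) 18 = -351288$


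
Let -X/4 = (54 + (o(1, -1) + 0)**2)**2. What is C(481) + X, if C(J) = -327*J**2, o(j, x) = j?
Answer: -75667147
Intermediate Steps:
X = -12100 (X = -4*(54 + (1 + 0)**2)**2 = -4*(54 + 1**2)**2 = -4*(54 + 1)**2 = -4*55**2 = -4*3025 = -12100)
C(481) + X = -327*481**2 - 12100 = -327*231361 - 12100 = -75655047 - 12100 = -75667147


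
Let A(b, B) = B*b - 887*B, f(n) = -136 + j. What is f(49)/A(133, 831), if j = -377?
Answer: 171/208858 ≈ 0.00081874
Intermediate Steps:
f(n) = -513 (f(n) = -136 - 377 = -513)
A(b, B) = -887*B + B*b
f(49)/A(133, 831) = -513*1/(831*(-887 + 133)) = -513/(831*(-754)) = -513/(-626574) = -513*(-1/626574) = 171/208858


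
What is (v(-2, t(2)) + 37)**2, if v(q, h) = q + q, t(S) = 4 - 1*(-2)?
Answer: 1089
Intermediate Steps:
t(S) = 6 (t(S) = 4 + 2 = 6)
v(q, h) = 2*q
(v(-2, t(2)) + 37)**2 = (2*(-2) + 37)**2 = (-4 + 37)**2 = 33**2 = 1089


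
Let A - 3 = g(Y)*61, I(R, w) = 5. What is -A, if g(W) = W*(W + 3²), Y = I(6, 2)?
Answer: -4273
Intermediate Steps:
Y = 5
g(W) = W*(9 + W) (g(W) = W*(W + 9) = W*(9 + W))
A = 4273 (A = 3 + (5*(9 + 5))*61 = 3 + (5*14)*61 = 3 + 70*61 = 3 + 4270 = 4273)
-A = -1*4273 = -4273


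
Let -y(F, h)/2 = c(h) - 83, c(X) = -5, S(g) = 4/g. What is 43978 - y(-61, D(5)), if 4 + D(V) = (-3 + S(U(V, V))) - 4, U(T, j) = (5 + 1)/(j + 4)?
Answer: 43802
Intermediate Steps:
U(T, j) = 6/(4 + j)
D(V) = -25/3 + 2*V/3 (D(V) = -4 + ((-3 + 4/((6/(4 + V)))) - 4) = -4 + ((-3 + 4*(2/3 + V/6)) - 4) = -4 + ((-3 + (8/3 + 2*V/3)) - 4) = -4 + ((-1/3 + 2*V/3) - 4) = -4 + (-13/3 + 2*V/3) = -25/3 + 2*V/3)
y(F, h) = 176 (y(F, h) = -2*(-5 - 83) = -2*(-88) = 176)
43978 - y(-61, D(5)) = 43978 - 1*176 = 43978 - 176 = 43802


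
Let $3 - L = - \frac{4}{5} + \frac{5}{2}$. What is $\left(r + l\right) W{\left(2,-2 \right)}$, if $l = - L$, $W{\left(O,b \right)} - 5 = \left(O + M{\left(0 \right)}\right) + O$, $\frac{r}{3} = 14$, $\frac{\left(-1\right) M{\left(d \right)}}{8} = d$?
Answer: $\frac{3663}{10} \approx 366.3$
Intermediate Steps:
$M{\left(d \right)} = - 8 d$
$r = 42$ ($r = 3 \cdot 14 = 42$)
$W{\left(O,b \right)} = 5 + 2 O$ ($W{\left(O,b \right)} = 5 + \left(\left(O - 0\right) + O\right) = 5 + \left(\left(O + 0\right) + O\right) = 5 + \left(O + O\right) = 5 + 2 O$)
$L = \frac{13}{10}$ ($L = 3 - \left(- \frac{4}{5} + \frac{5}{2}\right) = 3 - \frac{17}{10} = \frac{13}{10} \approx 1.3$)
$l = - \frac{13}{10}$ ($l = \left(-1\right) \frac{13}{10} = - \frac{13}{10} \approx -1.3$)
$\left(r + l\right) W{\left(2,-2 \right)} = \left(42 - \frac{13}{10}\right) \left(5 + 2 \cdot 2\right) = \frac{407 \left(5 + 4\right)}{10} = \frac{407}{10} \cdot 9 = \frac{3663}{10}$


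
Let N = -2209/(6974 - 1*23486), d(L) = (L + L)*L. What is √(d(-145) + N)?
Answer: √179137606722/2064 ≈ 205.06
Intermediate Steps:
d(L) = 2*L² (d(L) = (2*L)*L = 2*L²)
N = 2209/16512 (N = -2209/(6974 - 23486) = -2209/(-16512) = -2209*(-1/16512) = 2209/16512 ≈ 0.13378)
√(d(-145) + N) = √(2*(-145)² + 2209/16512) = √(2*21025 + 2209/16512) = √(42050 + 2209/16512) = √(694331809/16512) = √179137606722/2064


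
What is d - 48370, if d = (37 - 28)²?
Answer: -48289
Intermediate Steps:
d = 81 (d = 9² = 81)
d - 48370 = 81 - 48370 = -48289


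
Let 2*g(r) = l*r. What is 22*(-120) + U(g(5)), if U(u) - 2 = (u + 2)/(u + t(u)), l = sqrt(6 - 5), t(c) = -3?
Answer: -2647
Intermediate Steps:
l = 1 (l = sqrt(1) = 1)
g(r) = r/2 (g(r) = (1*r)/2 = r/2)
U(u) = 2 + (2 + u)/(-3 + u) (U(u) = 2 + (u + 2)/(u - 3) = 2 + (2 + u)/(-3 + u))
22*(-120) + U(g(5)) = 22*(-120) + (-4 + 3*((1/2)*5))/(-3 + (1/2)*5) = -2640 + (-4 + 3*(5/2))/(-3 + 5/2) = -2640 + (-4 + 15/2)/(-1/2) = -2640 - 2*7/2 = -2640 - 7 = -2647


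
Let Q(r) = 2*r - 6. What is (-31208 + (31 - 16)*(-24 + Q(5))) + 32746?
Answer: 1238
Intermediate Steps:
Q(r) = -6 + 2*r
(-31208 + (31 - 16)*(-24 + Q(5))) + 32746 = (-31208 + (31 - 16)*(-24 + (-6 + 2*5))) + 32746 = (-31208 + 15*(-24 + (-6 + 10))) + 32746 = (-31208 + 15*(-24 + 4)) + 32746 = (-31208 + 15*(-20)) + 32746 = (-31208 - 300) + 32746 = -31508 + 32746 = 1238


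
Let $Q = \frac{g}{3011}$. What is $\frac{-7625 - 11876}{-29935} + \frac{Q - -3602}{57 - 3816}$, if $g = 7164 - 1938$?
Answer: $- \frac{104101011031}{338814777315} \approx -0.30725$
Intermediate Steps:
$g = 5226$
$Q = \frac{5226}{3011} \approx 1.7356$
$\frac{-7625 - 11876}{-29935} + \frac{Q - -3602}{57 - 3816} = \frac{-7625 - 11876}{-29935} + \frac{\frac{5226}{3011} - -3602}{57 - 3816} = \left(-7625 - 11876\right) \left(- \frac{1}{29935}\right) + \frac{\frac{5226}{3011} + 3602}{57 - 3816} = \left(-19501\right) \left(- \frac{1}{29935}\right) + \frac{10850848}{3011 \left(-3759\right)} = \frac{19501}{29935} + \frac{10850848}{3011} \left(- \frac{1}{3759}\right) = \frac{19501}{29935} - \frac{10850848}{11318349} = - \frac{104101011031}{338814777315}$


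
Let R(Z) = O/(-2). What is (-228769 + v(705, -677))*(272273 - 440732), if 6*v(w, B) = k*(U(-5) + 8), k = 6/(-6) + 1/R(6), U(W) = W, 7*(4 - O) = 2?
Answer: 500998245213/13 ≈ 3.8538e+10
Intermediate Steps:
O = 26/7 (O = 4 - ⅐*2 = 4 - 2/7 = 26/7 ≈ 3.7143)
R(Z) = -13/7 (R(Z) = (26/7)/(-2) = (26/7)*(-½) = -13/7)
k = -20/13 (k = 6/(-6) + 1/(-13/7) = 6*(-⅙) + 1*(-7/13) = -1 - 7/13 = -20/13 ≈ -1.5385)
v(w, B) = -10/13 (v(w, B) = (-20*(-5 + 8)/13)/6 = (-20/13*3)/6 = (⅙)*(-60/13) = -10/13)
(-228769 + v(705, -677))*(272273 - 440732) = (-228769 - 10/13)*(272273 - 440732) = -2974007/13*(-168459) = 500998245213/13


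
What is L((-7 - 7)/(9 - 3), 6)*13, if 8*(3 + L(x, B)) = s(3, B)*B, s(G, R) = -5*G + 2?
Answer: -663/4 ≈ -165.75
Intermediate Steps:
s(G, R) = 2 - 5*G
L(x, B) = -3 - 13*B/8 (L(x, B) = -3 + ((2 - 5*3)*B)/8 = -3 + ((2 - 15)*B)/8 = -3 + (-13*B)/8 = -3 - 13*B/8)
L((-7 - 7)/(9 - 3), 6)*13 = (-3 - 13/8*6)*13 = (-3 - 39/4)*13 = -51/4*13 = -663/4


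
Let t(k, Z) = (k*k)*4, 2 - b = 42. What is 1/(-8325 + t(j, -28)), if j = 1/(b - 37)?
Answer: -5929/49358921 ≈ -0.00012012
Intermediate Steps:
b = -40 (b = 2 - 1*42 = 2 - 42 = -40)
j = -1/77 (j = 1/(-40 - 37) = 1/(-77) = -1/77 ≈ -0.012987)
t(k, Z) = 4*k² (t(k, Z) = k²*4 = 4*k²)
1/(-8325 + t(j, -28)) = 1/(-8325 + 4*(-1/77)²) = 1/(-8325 + 4*(1/5929)) = 1/(-8325 + 4/5929) = 1/(-49358921/5929) = -5929/49358921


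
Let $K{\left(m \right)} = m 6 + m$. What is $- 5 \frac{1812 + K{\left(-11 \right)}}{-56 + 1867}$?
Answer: $- \frac{8675}{1811} \approx -4.7902$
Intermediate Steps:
$K{\left(m \right)} = 7 m$ ($K{\left(m \right)} = 6 m + m = 7 m$)
$- 5 \frac{1812 + K{\left(-11 \right)}}{-56 + 1867} = - 5 \frac{1812 + 7 \left(-11\right)}{-56 + 1867} = - 5 \frac{1812 - 77}{1811} = - 5 \cdot 1735 \cdot \frac{1}{1811} = \left(-5\right) \frac{1735}{1811} = - \frac{8675}{1811}$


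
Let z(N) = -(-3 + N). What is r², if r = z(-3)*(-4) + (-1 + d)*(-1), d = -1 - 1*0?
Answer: 484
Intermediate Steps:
d = -1 (d = -1 + 0 = -1)
z(N) = 3 - N
r = -22 (r = (3 - 1*(-3))*(-4) + (-1 - 1)*(-1) = (3 + 3)*(-4) - 2*(-1) = 6*(-4) + 2 = -24 + 2 = -22)
r² = (-22)² = 484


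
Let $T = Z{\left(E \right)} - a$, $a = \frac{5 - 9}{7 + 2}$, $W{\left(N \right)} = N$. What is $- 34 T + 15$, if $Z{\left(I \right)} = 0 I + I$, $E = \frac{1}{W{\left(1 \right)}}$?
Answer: $- \frac{307}{9} \approx -34.111$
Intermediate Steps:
$E = 1$ ($E = 1^{-1} = 1$)
$Z{\left(I \right)} = I$ ($Z{\left(I \right)} = 0 + I = I$)
$a = - \frac{4}{9} \approx -0.44444$
$T = \frac{13}{9}$ ($T = 1 - - \frac{4}{9} = 1 + \frac{4}{9} = \frac{13}{9} \approx 1.4444$)
$- 34 T + 15 = \left(-34\right) \frac{13}{9} + 15 = - \frac{442}{9} + 15 = - \frac{307}{9}$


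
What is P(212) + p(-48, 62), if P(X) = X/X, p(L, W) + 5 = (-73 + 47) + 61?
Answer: 31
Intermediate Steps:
p(L, W) = 30 (p(L, W) = -5 + ((-73 + 47) + 61) = -5 + (-26 + 61) = -5 + 35 = 30)
P(X) = 1
P(212) + p(-48, 62) = 1 + 30 = 31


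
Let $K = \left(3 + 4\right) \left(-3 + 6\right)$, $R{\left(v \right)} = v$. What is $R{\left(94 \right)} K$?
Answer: $1974$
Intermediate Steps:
$K = 21$ ($K = 7 \cdot 3 = 21$)
$R{\left(94 \right)} K = 94 \cdot 21 = 1974$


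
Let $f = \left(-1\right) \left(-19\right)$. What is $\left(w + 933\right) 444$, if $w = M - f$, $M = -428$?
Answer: $215784$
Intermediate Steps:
$f = 19$
$w = -447$ ($w = -428 - 19 = -447$)
$\left(w + 933\right) 444 = \left(-447 + 933\right) 444 = 486 \cdot 444 = 215784$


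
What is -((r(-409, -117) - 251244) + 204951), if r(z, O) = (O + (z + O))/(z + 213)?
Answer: 9072785/196 ≈ 46290.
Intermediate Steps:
r(z, O) = (z + 2*O)/(213 + z) (r(z, O) = (O + (O + z))/(213 + z) = (z + 2*O)/(213 + z))
-((r(-409, -117) - 251244) + 204951) = -(((-409 + 2*(-117))/(213 - 409) - 251244) + 204951) = -(((-409 - 234)/(-196) - 251244) + 204951) = -((-1/196*(-643) - 251244) + 204951) = -((643/196 - 251244) + 204951) = -(-49243181/196 + 204951) = -1*(-9072785/196) = 9072785/196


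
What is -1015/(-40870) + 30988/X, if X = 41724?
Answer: 1072811/1397754 ≈ 0.76752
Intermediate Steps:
-1015/(-40870) + 30988/X = -1015/(-40870) + 30988/41724 = -1015*(-1/40870) + 30988*(1/41724) = 203/8174 + 127/171 = 1072811/1397754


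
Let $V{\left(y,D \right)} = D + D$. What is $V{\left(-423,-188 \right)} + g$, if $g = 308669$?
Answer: $308293$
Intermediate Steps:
$V{\left(y,D \right)} = 2 D$
$V{\left(-423,-188 \right)} + g = 2 \left(-188\right) + 308669 = -376 + 308669 = 308293$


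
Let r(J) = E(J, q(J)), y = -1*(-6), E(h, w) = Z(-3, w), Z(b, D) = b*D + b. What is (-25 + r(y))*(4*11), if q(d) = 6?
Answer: -2024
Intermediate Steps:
Z(b, D) = b + D*b (Z(b, D) = D*b + b = b + D*b)
E(h, w) = -3 - 3*w (E(h, w) = -3*(1 + w) = -3 - 3*w)
y = 6
r(J) = -21 (r(J) = -3 - 3*6 = -3 - 18 = -21)
(-25 + r(y))*(4*11) = (-25 - 21)*(4*11) = -46*44 = -2024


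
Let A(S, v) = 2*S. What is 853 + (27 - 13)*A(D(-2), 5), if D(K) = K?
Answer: 797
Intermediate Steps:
853 + (27 - 13)*A(D(-2), 5) = 853 + (27 - 13)*(2*(-2)) = 853 + 14*(-4) = 853 - 56 = 797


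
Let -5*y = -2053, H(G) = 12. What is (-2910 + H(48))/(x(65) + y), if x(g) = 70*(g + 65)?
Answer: -4830/15851 ≈ -0.30471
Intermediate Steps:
x(g) = 4550 + 70*g (x(g) = 70*(65 + g) = 4550 + 70*g)
y = 2053/5 (y = -1/5*(-2053) = 2053/5 ≈ 410.60)
(-2910 + H(48))/(x(65) + y) = (-2910 + 12)/((4550 + 70*65) + 2053/5) = -2898/((4550 + 4550) + 2053/5) = -2898/(9100 + 2053/5) = -2898/47553/5 = -2898*5/47553 = -4830/15851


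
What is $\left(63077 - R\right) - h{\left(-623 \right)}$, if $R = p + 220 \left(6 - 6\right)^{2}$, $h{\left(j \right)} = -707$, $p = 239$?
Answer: $63545$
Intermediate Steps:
$R = 239$ ($R = 239 + 220 \left(6 - 6\right)^{2} = 239 + 220 \cdot 0^{2} = 239 + 220 \cdot 0 = 239 + 0 = 239$)
$\left(63077 - R\right) - h{\left(-623 \right)} = \left(63077 - 239\right) - -707 = \left(63077 - 239\right) + 707 = 62838 + 707 = 63545$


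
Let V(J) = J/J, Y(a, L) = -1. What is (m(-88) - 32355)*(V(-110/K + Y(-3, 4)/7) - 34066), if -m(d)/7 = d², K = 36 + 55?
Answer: 2948768595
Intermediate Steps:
K = 91
V(J) = 1
m(d) = -7*d²
(m(-88) - 32355)*(V(-110/K + Y(-3, 4)/7) - 34066) = (-7*(-88)² - 32355)*(1 - 34066) = (-7*7744 - 32355)*(-34065) = (-54208 - 32355)*(-34065) = -86563*(-34065) = 2948768595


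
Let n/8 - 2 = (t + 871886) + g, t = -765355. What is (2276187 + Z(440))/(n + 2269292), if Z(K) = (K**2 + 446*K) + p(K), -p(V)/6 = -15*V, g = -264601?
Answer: 2705627/1004748 ≈ 2.6928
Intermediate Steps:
n = -1264544 (n = 16 + 8*((-765355 + 871886) - 264601) = 16 + 8*(106531 - 264601) = 16 + 8*(-158070) = 16 - 1264560 = -1264544)
p(V) = 90*V (p(V) = -(-90)*V = 90*V)
Z(K) = K**2 + 536*K (Z(K) = (K**2 + 446*K) + 90*K = K**2 + 536*K)
(2276187 + Z(440))/(n + 2269292) = (2276187 + 440*(536 + 440))/(-1264544 + 2269292) = (2276187 + 440*976)/1004748 = (2276187 + 429440)*(1/1004748) = 2705627*(1/1004748) = 2705627/1004748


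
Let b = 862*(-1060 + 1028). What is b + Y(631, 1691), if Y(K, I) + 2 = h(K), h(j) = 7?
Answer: -27579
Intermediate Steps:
Y(K, I) = 5 (Y(K, I) = -2 + 7 = 5)
b = -27584 (b = 862*(-32) = -27584)
b + Y(631, 1691) = -27584 + 5 = -27579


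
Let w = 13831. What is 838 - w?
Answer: -12993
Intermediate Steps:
838 - w = 838 - 1*13831 = 838 - 13831 = -12993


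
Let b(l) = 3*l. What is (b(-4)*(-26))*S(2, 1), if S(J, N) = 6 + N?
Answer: 2184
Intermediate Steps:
(b(-4)*(-26))*S(2, 1) = ((3*(-4))*(-26))*(6 + 1) = -12*(-26)*7 = 312*7 = 2184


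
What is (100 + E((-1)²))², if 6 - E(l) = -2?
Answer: 11664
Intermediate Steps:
E(l) = 8 (E(l) = 6 - 1*(-2) = 6 + 2 = 8)
(100 + E((-1)²))² = (100 + 8)² = 108² = 11664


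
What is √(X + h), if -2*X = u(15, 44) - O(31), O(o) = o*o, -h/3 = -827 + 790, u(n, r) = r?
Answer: √2278/2 ≈ 23.864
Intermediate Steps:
h = 111 (h = -3*(-827 + 790) = -3*(-37) = 111)
O(o) = o²
X = 917/2 (X = -(44 - 1*31²)/2 = -(44 - 1*961)/2 = -(44 - 961)/2 = -½*(-917) = 917/2 ≈ 458.50)
√(X + h) = √(917/2 + 111) = √(1139/2) = √2278/2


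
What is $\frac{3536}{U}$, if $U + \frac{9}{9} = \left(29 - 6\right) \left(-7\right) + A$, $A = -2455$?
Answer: $- \frac{3536}{2617} \approx -1.3512$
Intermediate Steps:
$U = -2617$ ($U = -1 - \left(2455 - \left(29 - 6\right) \left(-7\right)\right) = -1 + \left(23 \left(-7\right) - 2455\right) = -1 - 2616 = -2617$)
$\frac{3536}{U} = \frac{3536}{-2617} = 3536 \left(- \frac{1}{2617}\right) = - \frac{3536}{2617}$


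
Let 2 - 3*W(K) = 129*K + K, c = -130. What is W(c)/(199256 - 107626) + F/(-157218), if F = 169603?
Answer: -7327478339/7202942670 ≈ -1.0173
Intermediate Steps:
W(K) = 2/3 - 130*K/3 (W(K) = 2/3 - (129*K + K)/3 = 2/3 - 130*K/3)
W(c)/(199256 - 107626) + F/(-157218) = (2/3 - 130/3*(-130))/(199256 - 107626) + 169603/(-157218) = (2/3 + 16900/3)/91630 + 169603*(-1/157218) = 5634*(1/91630) - 169603/157218 = 2817/45815 - 169603/157218 = -7327478339/7202942670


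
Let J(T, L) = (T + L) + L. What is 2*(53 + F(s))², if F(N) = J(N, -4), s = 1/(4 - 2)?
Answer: 8281/2 ≈ 4140.5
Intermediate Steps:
s = ½ (s = 1/2 = ½ ≈ 0.50000)
J(T, L) = T + 2*L (J(T, L) = (L + T) + L = T + 2*L)
F(N) = -8 + N (F(N) = N + 2*(-4) = N - 8 = -8 + N)
2*(53 + F(s))² = 2*(53 + (-8 + ½))² = 2*(53 - 15/2)² = 2*(91/2)² = 2*(8281/4) = 8281/2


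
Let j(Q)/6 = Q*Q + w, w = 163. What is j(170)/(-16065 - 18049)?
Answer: -87189/17057 ≈ -5.1116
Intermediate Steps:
j(Q) = 978 + 6*Q**2 (j(Q) = 6*(Q*Q + 163) = 6*(Q**2 + 163) = 6*(163 + Q**2) = 978 + 6*Q**2)
j(170)/(-16065 - 18049) = (978 + 6*170**2)/(-16065 - 18049) = (978 + 6*28900)/(-34114) = (978 + 173400)*(-1/34114) = 174378*(-1/34114) = -87189/17057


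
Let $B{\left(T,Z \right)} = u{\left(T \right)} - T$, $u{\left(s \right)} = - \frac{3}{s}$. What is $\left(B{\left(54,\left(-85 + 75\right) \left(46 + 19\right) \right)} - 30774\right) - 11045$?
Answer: $- \frac{753715}{18} \approx -41873.0$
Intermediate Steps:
$B{\left(T,Z \right)} = - T - \frac{3}{T}$ ($B{\left(T,Z \right)} = - \frac{3}{T} - T = - T - \frac{3}{T}$)
$\left(B{\left(54,\left(-85 + 75\right) \left(46 + 19\right) \right)} - 30774\right) - 11045 = \left(\left(\left(-1\right) 54 - \frac{3}{54}\right) - 30774\right) - 11045 = \left(\left(-54 - \frac{1}{18}\right) - 30774\right) - 11045 = \left(- \frac{973}{18} - 30774\right) - 11045 = - \frac{554905}{18} - 11045 = - \frac{753715}{18}$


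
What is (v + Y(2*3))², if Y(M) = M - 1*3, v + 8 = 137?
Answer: 17424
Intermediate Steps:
v = 129 (v = -8 + 137 = 129)
Y(M) = -3 + M (Y(M) = M - 3 = -3 + M)
(v + Y(2*3))² = (129 + (-3 + 2*3))² = (129 + (-3 + 6))² = (129 + 3)² = 132² = 17424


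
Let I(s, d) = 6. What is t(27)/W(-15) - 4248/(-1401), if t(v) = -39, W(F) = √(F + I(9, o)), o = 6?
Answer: 1416/467 + 13*I ≈ 3.0321 + 13.0*I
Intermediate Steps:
W(F) = √(6 + F) (W(F) = √(F + 6) = √(6 + F))
t(27)/W(-15) - 4248/(-1401) = -39/√(6 - 15) - 4248/(-1401) = -39*(-I/3) - 4248*(-1/1401) = -39*(-I/3) + 1416/467 = -(-13)*I + 1416/467 = 13*I + 1416/467 = 1416/467 + 13*I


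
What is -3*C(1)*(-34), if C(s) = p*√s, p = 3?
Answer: 306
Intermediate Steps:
C(s) = 3*√s
-3*C(1)*(-34) = -9*√1*(-34) = -9*(-34) = 306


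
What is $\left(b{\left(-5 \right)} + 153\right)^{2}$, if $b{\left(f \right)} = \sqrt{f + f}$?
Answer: $\left(153 + i \sqrt{10}\right)^{2} \approx 23399.0 + 967.66 i$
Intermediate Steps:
$b{\left(f \right)} = \sqrt{2} \sqrt{f}$ ($b{\left(f \right)} = \sqrt{2 f} = \sqrt{2} \sqrt{f}$)
$\left(b{\left(-5 \right)} + 153\right)^{2} = \left(\sqrt{2} \sqrt{-5} + 153\right)^{2} = \left(\sqrt{2} i \sqrt{5} + 153\right)^{2} = \left(i \sqrt{10} + 153\right)^{2} = \left(153 + i \sqrt{10}\right)^{2}$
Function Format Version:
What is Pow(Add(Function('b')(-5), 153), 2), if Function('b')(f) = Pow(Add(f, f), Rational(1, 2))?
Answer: Pow(Add(153, Mul(I, Pow(10, Rational(1, 2)))), 2) ≈ Add(23399., Mul(967.66, I))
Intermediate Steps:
Function('b')(f) = Mul(Pow(2, Rational(1, 2)), Pow(f, Rational(1, 2))) (Function('b')(f) = Pow(Mul(2, f), Rational(1, 2)) = Mul(Pow(2, Rational(1, 2)), Pow(f, Rational(1, 2))))
Pow(Add(Function('b')(-5), 153), 2) = Pow(Add(Mul(Pow(2, Rational(1, 2)), Pow(-5, Rational(1, 2))), 153), 2) = Pow(Add(Mul(Pow(2, Rational(1, 2)), Mul(I, Pow(5, Rational(1, 2)))), 153), 2) = Pow(Add(Mul(I, Pow(10, Rational(1, 2))), 153), 2) = Pow(Add(153, Mul(I, Pow(10, Rational(1, 2)))), 2)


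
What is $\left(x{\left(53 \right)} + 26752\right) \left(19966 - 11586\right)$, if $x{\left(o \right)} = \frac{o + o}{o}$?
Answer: $224198520$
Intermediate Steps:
$x{\left(o \right)} = 2$ ($x{\left(o \right)} = \frac{2 o}{o} = 2$)
$\left(x{\left(53 \right)} + 26752\right) \left(19966 - 11586\right) = \left(2 + 26752\right) \left(19966 - 11586\right) = 26754 \cdot 8380 = 224198520$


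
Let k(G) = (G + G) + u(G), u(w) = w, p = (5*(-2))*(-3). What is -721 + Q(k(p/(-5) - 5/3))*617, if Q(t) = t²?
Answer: 325672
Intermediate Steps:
p = 30 (p = -10*(-3) = 30)
k(G) = 3*G (k(G) = (G + G) + G = 2*G + G = 3*G)
-721 + Q(k(p/(-5) - 5/3))*617 = -721 + (3*(30/(-5) - 5/3))²*617 = -721 + (3*(30*(-⅕) - 5*⅓))²*617 = -721 + (3*(-6 - 5/3))²*617 = -721 + (3*(-23/3))²*617 = -721 + (-23)²*617 = -721 + 529*617 = -721 + 326393 = 325672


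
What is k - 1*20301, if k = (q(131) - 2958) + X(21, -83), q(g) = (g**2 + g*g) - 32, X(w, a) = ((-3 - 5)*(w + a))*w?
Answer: 21447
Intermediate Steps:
X(w, a) = w*(-8*a - 8*w) (X(w, a) = (-8*(a + w))*w = (-8*a - 8*w)*w = w*(-8*a - 8*w))
q(g) = -32 + 2*g**2 (q(g) = (g**2 + g**2) - 32 = 2*g**2 - 32 = -32 + 2*g**2)
k = 41748 (k = ((-32 + 2*131**2) - 2958) - 8*21*(-83 + 21) = ((-32 + 2*17161) - 2958) - 8*21*(-62) = ((-32 + 34322) - 2958) + 10416 = (34290 - 2958) + 10416 = 31332 + 10416 = 41748)
k - 1*20301 = 41748 - 1*20301 = 41748 - 20301 = 21447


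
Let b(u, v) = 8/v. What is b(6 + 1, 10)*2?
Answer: 8/5 ≈ 1.6000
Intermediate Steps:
b(6 + 1, 10)*2 = (8/10)*2 = (8*(⅒))*2 = (⅘)*2 = 8/5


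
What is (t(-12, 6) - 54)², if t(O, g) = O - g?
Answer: 5184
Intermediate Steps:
(t(-12, 6) - 54)² = ((-12 - 1*6) - 54)² = ((-12 - 6) - 54)² = (-18 - 54)² = (-72)² = 5184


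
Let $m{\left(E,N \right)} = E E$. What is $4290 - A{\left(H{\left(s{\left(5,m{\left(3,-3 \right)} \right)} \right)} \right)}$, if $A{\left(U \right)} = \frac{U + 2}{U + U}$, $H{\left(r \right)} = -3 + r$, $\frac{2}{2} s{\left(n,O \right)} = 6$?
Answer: $\frac{25735}{6} \approx 4289.2$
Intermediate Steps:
$m{\left(E,N \right)} = E^{2}$
$s{\left(n,O \right)} = 6$
$A{\left(U \right)} = \frac{2 + U}{2 U}$
$4290 - A{\left(H{\left(s{\left(5,m{\left(3,-3 \right)} \right)} \right)} \right)} = 4290 - \frac{2 + \left(-3 + 6\right)}{2 \left(-3 + 6\right)} = 4290 - \frac{2 + 3}{2 \cdot 3} = 4290 - \frac{1}{2} \cdot \frac{1}{3} \cdot 5 = 4290 - \frac{5}{6} = \frac{25735}{6}$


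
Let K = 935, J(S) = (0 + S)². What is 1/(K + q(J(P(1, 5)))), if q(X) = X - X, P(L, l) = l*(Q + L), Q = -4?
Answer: 1/935 ≈ 0.0010695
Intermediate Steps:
P(L, l) = l*(-4 + L)
J(S) = S²
q(X) = 0
1/(K + q(J(P(1, 5)))) = 1/(935 + 0) = 1/935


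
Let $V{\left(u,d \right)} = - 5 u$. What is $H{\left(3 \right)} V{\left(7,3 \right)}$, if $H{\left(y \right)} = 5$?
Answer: $-175$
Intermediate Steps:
$H{\left(3 \right)} V{\left(7,3 \right)} = 5 \left(\left(-5\right) 7\right) = 5 \left(-35\right) = -175$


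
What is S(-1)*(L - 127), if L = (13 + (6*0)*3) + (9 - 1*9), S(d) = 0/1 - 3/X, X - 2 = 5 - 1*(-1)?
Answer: 171/4 ≈ 42.750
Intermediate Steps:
X = 8 (X = 2 + (5 - 1*(-1)) = 2 + (5 + 1) = 2 + 6 = 8)
S(d) = -3/8 (S(d) = 0/1 - 3/8 = 0*1 - 3*⅛ = 0 - 3/8 = -3/8)
L = 13 (L = (13 + 0*3) + (9 - 9) = (13 + 0) + 0 = 13 + 0 = 13)
S(-1)*(L - 127) = -3*(13 - 127)/8 = -3/8*(-114) = 171/4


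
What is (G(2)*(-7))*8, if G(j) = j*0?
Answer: 0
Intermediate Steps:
G(j) = 0
(G(2)*(-7))*8 = (0*(-7))*8 = 0*8 = 0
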